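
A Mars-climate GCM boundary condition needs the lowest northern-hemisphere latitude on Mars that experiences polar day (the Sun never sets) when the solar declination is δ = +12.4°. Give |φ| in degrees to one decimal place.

Polar day requires cos H₀ = −tan φ tan δ ≤ −1, i.e. tan φ tan δ ≥ 1.
The boundary is |tan φ| · |tan δ| = 1, so |φ| = 90° − |δ| = 90° − 12.4° = 77.6° in the northern hemisphere.

|φ| = 77.6°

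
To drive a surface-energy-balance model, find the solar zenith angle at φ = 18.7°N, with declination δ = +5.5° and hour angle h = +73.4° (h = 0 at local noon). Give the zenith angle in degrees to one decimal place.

cos θ_z = sin φ sin δ + cos φ cos δ cos h = 0.030729 + 0.269361 = 0.300090.
θ_z = arccos(0.300090) = 72.5°.

θ_z = 72.5°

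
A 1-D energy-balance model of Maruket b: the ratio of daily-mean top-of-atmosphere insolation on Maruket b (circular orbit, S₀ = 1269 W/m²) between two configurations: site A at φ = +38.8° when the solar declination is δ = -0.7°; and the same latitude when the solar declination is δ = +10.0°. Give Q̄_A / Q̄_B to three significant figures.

— Configuration A (φ=+38.8°):
cos H₀ = −tan(+38.8°) tan(-0.700°) = 0.0098, H₀ = 1.5610 rad.
Bracket: H₀ sin φ sin δ + cos φ cos δ sin H₀ = 1.5610×0.62660×-0.01222 + 0.77934×0.99993×0.99995 = -0.011953 + 0.779246 = 0.767293.
Q̄ = (S₀/π) × [bracket] = (1269/π) × 0.767293 = 309.94 W/m².
— Configuration B (φ=+38.8°):
cos H₀ = −tan(+38.8°) tan(+10.000°) = -0.1418, H₀ = 1.7130 rad.
Bracket: H₀ sin φ sin δ + cos φ cos δ sin H₀ = 1.7130×0.62660×0.17365 + 0.77934×0.98481×0.98990 = 0.186390 + 0.759750 = 0.946140.
Q̄ = (S₀/π) × [bracket] = (1269/π) × 0.946140 = 382.18 W/m².
Ratio Q̄_A / Q̄_B = 309.94 / 382.18 = 0.8110.

Q̄_A / Q̄_B ≈ 0.811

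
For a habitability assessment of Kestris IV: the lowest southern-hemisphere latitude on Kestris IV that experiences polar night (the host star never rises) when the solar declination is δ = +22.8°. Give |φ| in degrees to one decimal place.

|φ| = 67.2°

Polar night requires cos H₀ = −tan φ tan δ ≥ 1, i.e. tan φ tan δ ≤ −1.
The boundary is |tan φ| · |tan δ| = 1, so |φ| = 90° − |δ| = 90° − 22.8° = 67.2° in the southern hemisphere.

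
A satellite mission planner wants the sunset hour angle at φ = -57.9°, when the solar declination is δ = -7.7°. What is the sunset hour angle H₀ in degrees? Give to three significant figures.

H₀ = 102°

cos H₀ = −tan φ · tan δ = −tan(-57.9°) × tan(-7.700°) = -0.2155, so H₀ = 1.7880 rad = 102.45°.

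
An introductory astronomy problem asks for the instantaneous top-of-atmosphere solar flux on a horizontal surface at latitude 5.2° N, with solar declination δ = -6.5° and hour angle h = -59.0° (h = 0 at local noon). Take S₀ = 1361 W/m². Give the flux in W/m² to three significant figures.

cos θ_z = sin φ sin δ + cos φ cos δ cos h = -0.010260 + 0.509621 = 0.499361.
Flux = S₀ · cos θ_z = 1361 × 0.499361 = 679.6 W/m².

680 W/m²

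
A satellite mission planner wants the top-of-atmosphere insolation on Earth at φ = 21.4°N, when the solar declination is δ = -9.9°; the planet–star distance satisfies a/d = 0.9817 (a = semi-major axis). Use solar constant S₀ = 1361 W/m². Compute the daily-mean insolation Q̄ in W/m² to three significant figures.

cos H₀ = −tan(+21.4°) tan(-9.900°) = 0.0684, H₀ = 1.5023 rad.
Bracket: H₀ sin φ sin δ + cos φ cos δ sin H₀ = 1.5023×0.36488×-0.17193 + 0.93106×0.98511×0.99766 = -0.094245 + 0.915050 = 0.820805.
Inverse-square distance factor (a/d)² = 0.9817² = 0.963735.
Q̄ = (S₀/π) × 0.963735 × [bracket] = (1361/π) × 0.963735 × 0.820805 = 342.7 W/m².

Q̄ ≈ 343 W/m²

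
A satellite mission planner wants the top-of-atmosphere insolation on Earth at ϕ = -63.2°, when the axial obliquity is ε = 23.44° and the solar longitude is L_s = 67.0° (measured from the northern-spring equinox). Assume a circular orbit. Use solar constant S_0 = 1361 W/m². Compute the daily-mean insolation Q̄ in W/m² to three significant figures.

Q̄ ≈ 18.0 W/m²

Solar declination: sin δ = sin ε · sin L_s = sin 23.44° × sin 67.0° = 0.36617, so δ = +21.479°.
cos h₀ = −tan(-63.2°) tan(+21.479°) = 0.7790, h₀ = 0.6777 rad.
Bracket: h₀ sin ϕ sin δ + cos ϕ cos δ sin h₀ = 0.6777×-0.89259×0.36617 + 0.45088×0.93055×0.62704 = -0.221499 + 0.263085 = 0.041586.
Q̄ = (S_0/π) × [bracket] = (1361/π) × 0.041586 = 18.02 W/m².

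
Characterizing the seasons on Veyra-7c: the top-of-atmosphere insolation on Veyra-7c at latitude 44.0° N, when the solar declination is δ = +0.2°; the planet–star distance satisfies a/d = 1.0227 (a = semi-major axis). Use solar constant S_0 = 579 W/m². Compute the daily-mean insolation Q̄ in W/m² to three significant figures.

cos h₀ = −tan(+44.0°) tan(+0.200°) = -0.0034, h₀ = 1.5742 rad.
Bracket: h₀ sin ϕ sin δ + cos ϕ cos δ sin h₀ = 1.5742×0.69466×0.00349 + 0.71934×0.99999×0.99999 = 0.003816 + 0.719326 = 0.723142.
Inverse-square distance factor (a/d)² = 1.0227² = 1.045915.
Q̄ = (S_0/π) × 1.045915 × [bracket] = (579/π) × 1.045915 × 0.723142 = 139.4 W/m².

Q̄ ≈ 139 W/m²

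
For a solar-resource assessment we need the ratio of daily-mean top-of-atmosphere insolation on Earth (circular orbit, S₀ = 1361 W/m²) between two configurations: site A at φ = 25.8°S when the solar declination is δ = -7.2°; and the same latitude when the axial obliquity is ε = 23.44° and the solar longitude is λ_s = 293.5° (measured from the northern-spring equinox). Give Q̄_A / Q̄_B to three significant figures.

Q̄_A / Q̄_B ≈ 0.889

— Configuration A (φ=-25.8°):
cos H₀ = −tan(-25.8°) tan(-7.200°) = -0.0611, H₀ = 1.6319 rad.
Bracket: H₀ sin φ sin δ + cos φ cos δ sin H₀ = 1.6319×-0.43523×-0.12533 + 0.90032×0.99211×0.99813 = 0.089016 + 0.891546 = 0.980562.
Q̄ = (S₀/π) × [bracket] = (1361/π) × 0.980562 = 424.80 W/m².
— Configuration B (φ=-25.8°):
Solar declination: sin δ = sin ε · sin λ_s = sin 23.44° × sin 293.5° = -0.36480, so δ = -21.395°.
cos H₀ = −tan(-25.8°) tan(-21.395°) = -0.1894, H₀ = 1.7613 rad.
Bracket: H₀ sin φ sin δ + cos φ cos δ sin H₀ = 1.7613×-0.43523×-0.36480 + 0.90032×0.93109×0.98190 = 0.279645 + 0.823106 = 1.102751.
Q̄ = (S₀/π) × [bracket] = (1361/π) × 1.102751 = 477.73 W/m².
Ratio Q̄_A / Q̄_B = 424.80 / 477.73 = 0.8892.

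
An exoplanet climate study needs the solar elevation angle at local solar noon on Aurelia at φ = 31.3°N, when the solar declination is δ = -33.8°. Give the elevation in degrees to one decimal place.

24.9°

At local noon the hour angle is zero, so the zenith angle equals |φ − δ| = |+31.3° − (-33.800°)| = 65.100°.
Elevation = 90° − 65.100° = 24.9°.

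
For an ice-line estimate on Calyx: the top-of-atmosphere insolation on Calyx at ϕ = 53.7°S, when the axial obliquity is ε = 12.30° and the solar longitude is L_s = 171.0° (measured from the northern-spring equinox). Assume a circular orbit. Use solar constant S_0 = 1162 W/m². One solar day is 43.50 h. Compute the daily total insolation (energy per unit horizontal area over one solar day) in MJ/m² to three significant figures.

Solar declination: sin δ = sin ε · sin L_s = sin 12.30° × sin 171.0° = 0.03333, so δ = +1.910°.
cos h₀ = −tan(-53.7°) tan(+1.910°) = 0.0454, h₀ = 1.5254 rad.
Bracket: h₀ sin ϕ sin δ + cos ϕ cos δ sin h₀ = 1.5254×-0.80593×0.03333 + 0.59201×0.99944×0.99897 = -0.040975 + 0.591069 = 0.550094.
Q̄ = (S_0/π) × [bracket] = (1162/π) × 0.550094 = 203.47 W/m².
Daily total = Q̄ × 43.50 h × 3600 s/h = 203.47 × 43.50 × 3600 / 10⁶ = 31.86 MJ/m².

31.9 MJ/m²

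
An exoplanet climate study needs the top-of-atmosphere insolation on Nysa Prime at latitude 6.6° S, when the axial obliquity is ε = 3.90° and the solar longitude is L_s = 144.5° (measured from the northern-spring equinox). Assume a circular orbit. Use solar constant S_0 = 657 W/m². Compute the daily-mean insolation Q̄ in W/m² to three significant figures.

Solar declination: sin δ = sin ε · sin L_s = sin 3.90° × sin 144.5° = 0.03950, so δ = +2.264°.
cos h₀ = −tan(-6.6°) tan(+2.264°) = 0.0046, h₀ = 1.5662 rad.
Bracket: h₀ sin ϕ sin δ + cos ϕ cos δ sin h₀ = 1.5662×-0.11494×0.03950 + 0.99337×0.99922×0.99999 = -0.007111 + 0.992585 = 0.985474.
Q̄ = (S_0/π) × [bracket] = (657/π) × 0.985474 = 206.1 W/m².

Q̄ ≈ 206 W/m²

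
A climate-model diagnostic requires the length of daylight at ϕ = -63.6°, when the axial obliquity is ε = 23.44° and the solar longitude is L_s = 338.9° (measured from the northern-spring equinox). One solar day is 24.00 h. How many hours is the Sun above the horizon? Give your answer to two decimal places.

Solar declination: sin δ = sin ε · sin L_s = sin 23.44° × sin 338.9° = -0.14320, so δ = -8.233°.
cos h₀ = −tan ϕ · tan δ = −tan(-63.6°) × tan(-8.233°) = -0.2915, so h₀ = 1.8666 rad = 106.95°.
Daylight = 2h₀/(2π) × 24.00 h = (1.8666/π) × 24.00 = 14.26 h.

14.26 h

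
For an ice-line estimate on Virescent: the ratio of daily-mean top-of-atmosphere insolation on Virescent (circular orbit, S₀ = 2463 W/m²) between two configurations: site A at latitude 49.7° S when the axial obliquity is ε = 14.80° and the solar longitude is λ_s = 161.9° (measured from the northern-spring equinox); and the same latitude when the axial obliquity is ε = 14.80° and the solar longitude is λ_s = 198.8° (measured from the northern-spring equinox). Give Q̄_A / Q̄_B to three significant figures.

— Configuration A (φ=-49.7°):
Solar declination: sin δ = sin ε · sin λ_s = sin 14.80° × sin 161.9° = 0.07936, so δ = +4.552°.
cos H₀ = −tan(-49.7°) tan(+4.552°) = 0.0939, H₀ = 1.4768 rad.
Bracket: H₀ sin φ sin δ + cos φ cos δ sin H₀ = 1.4768×-0.76267×0.07936 + 0.64679×0.99685×0.99558 = -0.089384 + 0.641903 = 0.552519.
Q̄ = (S₀/π) × [bracket] = (2463/π) × 0.552519 = 433.17 W/m².
— Configuration B (φ=-49.7°):
Solar declination: sin δ = sin ε · sin λ_s = sin 14.80° × sin 198.8° = -0.08232, so δ = -4.722°.
cos H₀ = −tan(-49.7°) tan(-4.722°) = -0.0974, H₀ = 1.6684 rad.
Bracket: H₀ sin φ sin δ + cos φ cos δ sin H₀ = 1.6684×-0.76267×-0.08232 + 0.64679×0.99661×0.99525 = 0.104747 + 0.641536 = 0.746283.
Q̄ = (S₀/π) × [bracket] = (2463/π) × 0.746283 = 585.08 W/m².
Ratio Q̄_A / Q̄_B = 433.17 / 585.08 = 0.7404.

Q̄_A / Q̄_B ≈ 0.740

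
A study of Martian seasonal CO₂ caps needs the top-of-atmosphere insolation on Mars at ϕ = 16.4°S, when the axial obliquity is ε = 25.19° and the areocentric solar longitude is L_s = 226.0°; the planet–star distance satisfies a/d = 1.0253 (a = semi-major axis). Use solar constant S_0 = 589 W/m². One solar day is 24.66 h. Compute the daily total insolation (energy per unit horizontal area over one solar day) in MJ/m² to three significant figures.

sin δ = sin 25.19° × sin 226.0° = -0.30617, so δ = -17.828°.
cos h₀ = −tan(-16.4°) tan(-17.828°) = -0.0947, h₀ = 1.6656 rad.
Bracket: h₀ sin ϕ sin δ + cos ϕ cos δ sin h₀ = 1.6656×-0.28234×-0.30617 + 0.95931×0.95198×0.99551 = 0.143981 + 0.909143 = 1.053124.
Inverse-square distance factor (a/d)² = 1.0253² = 1.051240.
Q̄ = (S_0/π) × 1.051240 × [bracket] = (589/π) × 1.051240 × 1.053124 = 207.56 W/m².
Daily total = Q̄ × 24.66 h × 3600 s/h = 207.56 × 24.66 × 3600 / 10⁶ = 18.43 MJ/m².

18.4 MJ/m²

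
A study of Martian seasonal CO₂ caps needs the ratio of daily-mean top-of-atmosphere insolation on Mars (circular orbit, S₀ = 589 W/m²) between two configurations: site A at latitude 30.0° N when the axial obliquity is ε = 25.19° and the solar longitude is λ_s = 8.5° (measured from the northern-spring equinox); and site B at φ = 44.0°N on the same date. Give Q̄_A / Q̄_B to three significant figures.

Q̄_A / Q̄_B ≈ 1.16

— Configuration A (φ=+30.0°):
Solar declination: sin δ = sin ε · sin λ_s = sin 25.19° × sin 8.5° = 0.06291, so δ = +3.607°.
cos H₀ = −tan(+30.0°) tan(+3.607°) = -0.0364, H₀ = 1.6072 rad.
Bracket: H₀ sin φ sin δ + cos φ cos δ sin H₀ = 1.6072×0.50000×0.06291 + 0.86603×0.99802×0.99934 = 0.050554 + 0.863745 = 0.914299.
Q̄ = (S₀/π) × [bracket] = (589/π) × 0.914299 = 171.42 W/m².
— Configuration B (φ=+44.0°):
cos H₀ = −tan(+44.0°) tan(+3.607°) = -0.0609, H₀ = 1.6317 rad.
Bracket: H₀ sin φ sin δ + cos φ cos δ sin H₀ = 1.6317×0.69466×0.06291 + 0.71934×0.99802×0.99815 = 0.071307 + 0.716588 = 0.787895.
Q̄ = (S₀/π) × [bracket] = (589/π) × 0.787895 = 147.72 W/m².
Ratio Q̄_A / Q̄_B = 171.42 / 147.72 = 1.160.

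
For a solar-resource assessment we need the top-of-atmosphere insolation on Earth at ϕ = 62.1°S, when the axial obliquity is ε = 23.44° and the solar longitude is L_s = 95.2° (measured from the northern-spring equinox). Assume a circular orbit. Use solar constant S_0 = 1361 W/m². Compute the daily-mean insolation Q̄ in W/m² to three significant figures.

Q̄ ≈ 14.1 W/m²

Solar declination: sin δ = sin ε · sin L_s = sin 23.44° × sin 95.2° = 0.39615, so δ = +23.338°.
cos h₀ = −tan(-62.1°) tan(+23.338°) = 0.8149, h₀ = 0.6183 rad.
Bracket: h₀ sin ϕ sin δ + cos ϕ cos δ sin h₀ = 0.6183×-0.88377×0.39615 + 0.46793×0.91819×0.57965 = -0.216470 + 0.249046 = 0.032576.
Q̄ = (S_0/π) × [bracket] = (1361/π) × 0.032576 = 14.11 W/m².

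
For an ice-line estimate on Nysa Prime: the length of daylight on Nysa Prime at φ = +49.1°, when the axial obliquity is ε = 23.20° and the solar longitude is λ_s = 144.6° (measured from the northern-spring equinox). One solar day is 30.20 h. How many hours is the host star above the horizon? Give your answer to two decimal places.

17.73 h

Solar declination: sin δ = sin ε · sin λ_s = sin 23.20° × sin 144.6° = 0.22820, so δ = +13.191°.
cos H₀ = −tan φ · tan δ = −tan(+49.1°) × tan(+13.191°) = -0.2706, so H₀ = 1.8448 rad = 105.70°.
Daylight = 2H₀/(2π) × 30.20 h = (1.8448/π) × 30.20 = 17.73 h.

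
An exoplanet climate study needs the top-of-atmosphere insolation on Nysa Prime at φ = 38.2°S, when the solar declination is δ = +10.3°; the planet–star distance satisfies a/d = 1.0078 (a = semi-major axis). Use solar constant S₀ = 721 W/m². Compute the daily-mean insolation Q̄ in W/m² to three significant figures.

Q̄ ≈ 142 W/m²

cos H₀ = −tan(-38.2°) tan(+10.300°) = 0.1430, H₀ = 1.4273 rad.
Bracket: H₀ sin φ sin δ + cos φ cos δ sin H₀ = 1.4273×-0.61841×0.17880 + 0.78586×0.98389×0.98972 = -0.157819 + 0.765251 = 0.607432.
Inverse-square distance factor (a/d)² = 1.0078² = 1.015661.
Q̄ = (S₀/π) × 1.015661 × [bracket] = (721/π) × 1.015661 × 0.607432 = 141.6 W/m².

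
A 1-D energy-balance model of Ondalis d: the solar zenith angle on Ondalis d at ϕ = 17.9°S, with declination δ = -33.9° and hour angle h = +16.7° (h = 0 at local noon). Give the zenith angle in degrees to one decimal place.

θ_z = 21.9°

cos θ_z = sin ϕ sin δ + cos ϕ cos δ cos h = 0.171427 + 0.756522 = 0.927949.
θ_z = arccos(0.927949) = 21.9°.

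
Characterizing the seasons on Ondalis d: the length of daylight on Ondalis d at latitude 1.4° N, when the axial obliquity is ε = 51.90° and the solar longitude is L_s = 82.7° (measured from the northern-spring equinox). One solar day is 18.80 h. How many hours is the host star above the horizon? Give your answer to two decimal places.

9.58 h

Solar declination: sin δ = sin ε · sin L_s = sin 51.90° × sin 82.7° = 0.78056, so δ = +51.312°.
cos h₀ = −tan ϕ · tan δ = −tan(+1.4°) × tan(+51.312°) = -0.0305, so h₀ = 1.6013 rad = 91.75°.
Daylight = 2h₀/(2π) × 18.80 h = (1.6013/π) × 18.80 = 9.58 h.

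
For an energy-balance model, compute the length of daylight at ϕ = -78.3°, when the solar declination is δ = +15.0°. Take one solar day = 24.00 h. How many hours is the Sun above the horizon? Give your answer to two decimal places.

0.00 h

cos h₀ = −tan ϕ · tan δ = 1.2939 ≥ 1, so the Sun never rises (polar night) and h₀ = 0.
Daylight = 2h₀/(2π) × 24.00 h = (0.0000/π) × 24.00 = 0.00 h.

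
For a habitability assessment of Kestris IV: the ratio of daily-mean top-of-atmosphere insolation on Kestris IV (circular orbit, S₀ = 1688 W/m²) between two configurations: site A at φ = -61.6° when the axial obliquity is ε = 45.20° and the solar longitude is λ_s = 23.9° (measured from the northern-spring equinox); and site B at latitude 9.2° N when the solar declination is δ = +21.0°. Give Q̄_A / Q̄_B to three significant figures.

— Configuration A (φ=-61.6°):
Solar declination: sin δ = sin ε · sin λ_s = sin 45.20° × sin 23.9° = 0.28748, so δ = +16.707°.
cos H₀ = −tan(-61.6°) tan(+16.707°) = 0.5551, H₀ = 0.9823 rad.
Bracket: H₀ sin φ sin δ + cos φ cos δ sin H₀ = 0.9823×-0.87965×0.28748 + 0.47562×0.95779×0.83178 = -0.248406 + 0.378912 = 0.130506.
Q̄ = (S₀/π) × [bracket] = (1688/π) × 0.130506 = 70.122 W/m².
— Configuration B (φ=+9.2°):
cos H₀ = −tan(+9.2°) tan(+21.000°) = -0.0622, H₀ = 1.6330 rad.
Bracket: H₀ sin φ sin δ + cos φ cos δ sin H₀ = 1.6330×0.15988×0.35837 + 0.98714×0.93358×0.99807 = 0.093565 + 0.919796 = 1.013361.
Q̄ = (S₀/π) × [bracket] = (1688/π) × 1.013361 = 544.49 W/m².
Ratio Q̄_A / Q̄_B = 70.122 / 544.49 = 0.1288.

Q̄_A / Q̄_B ≈ 0.129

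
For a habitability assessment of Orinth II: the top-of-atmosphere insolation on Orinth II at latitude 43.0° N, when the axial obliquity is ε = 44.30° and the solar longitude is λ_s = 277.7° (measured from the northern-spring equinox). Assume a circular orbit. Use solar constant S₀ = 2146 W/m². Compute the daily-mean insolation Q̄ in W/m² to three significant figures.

Q̄ ≈ 11.8 W/m²

Solar declination: sin δ = sin ε · sin λ_s = sin 44.30° × sin 277.7° = -0.69212, so δ = -43.798°.
cos H₀ = −tan(+43.0°) tan(-43.798°) = 0.8942, H₀ = 0.4642 rad.
Bracket: H₀ sin φ sin δ + cos φ cos δ sin H₀ = 0.4642×0.68200×-0.69212 + 0.73135×0.72178×0.44769 = -0.219114 + 0.236324 = 0.017210.
Q̄ = (S₀/π) × [bracket] = (2146/π) × 0.017210 = 11.76 W/m².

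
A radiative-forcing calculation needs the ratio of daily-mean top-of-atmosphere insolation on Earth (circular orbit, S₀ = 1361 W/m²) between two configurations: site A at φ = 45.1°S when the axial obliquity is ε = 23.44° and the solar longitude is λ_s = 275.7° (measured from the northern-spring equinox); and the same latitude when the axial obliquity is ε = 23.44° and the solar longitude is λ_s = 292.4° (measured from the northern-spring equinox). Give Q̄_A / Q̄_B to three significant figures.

Q̄_A / Q̄_B ≈ 1.03

— Configuration A (φ=-45.1°):
Solar declination: sin δ = sin ε · sin λ_s = sin 23.44° × sin 275.7° = -0.39582, so δ = -23.317°.
cos H₀ = −tan(-45.1°) tan(-23.317°) = -0.4325, H₀ = 2.0181 rad.
Bracket: H₀ sin φ sin δ + cos φ cos δ sin H₀ = 2.0181×-0.70834×-0.39582 + 0.70587×0.91833×0.90162 = 0.565825 + 0.584450 = 1.150275.
Q̄ = (S₀/π) × [bracket] = (1361/π) × 1.150275 = 498.32 W/m².
— Configuration B (φ=-45.1°):
Solar declination: sin δ = sin ε · sin λ_s = sin 23.44° × sin 292.4° = -0.36777, so δ = -21.578°.
cos H₀ = −tan(-45.1°) tan(-21.578°) = -0.3969, H₀ = 1.9789 rad.
Bracket: H₀ sin φ sin δ + cos φ cos δ sin H₀ = 1.9789×-0.70834×-0.36777 + 0.70587×0.92992×0.91787 = 0.515516 + 0.602492 = 1.118008.
Q̄ = (S₀/π) × [bracket] = (1361/π) × 1.118008 = 484.34 W/m².
Ratio Q̄_A / Q̄_B = 498.32 / 484.34 = 1.029.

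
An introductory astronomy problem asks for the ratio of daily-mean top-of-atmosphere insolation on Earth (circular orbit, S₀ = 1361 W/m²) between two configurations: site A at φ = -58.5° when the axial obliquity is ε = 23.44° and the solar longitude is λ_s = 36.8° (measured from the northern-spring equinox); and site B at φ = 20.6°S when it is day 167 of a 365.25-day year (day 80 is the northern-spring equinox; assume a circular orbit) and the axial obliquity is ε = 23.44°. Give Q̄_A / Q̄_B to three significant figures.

Q̄_A / Q̄_B ≈ 0.352

— Configuration A (φ=-58.5°):
Solar declination: sin δ = sin ε · sin λ_s = sin 23.44° × sin 36.8° = 0.23828, so δ = +13.785°.
cos H₀ = −tan(-58.5°) tan(+13.785°) = 0.4004, H₀ = 1.1589 rad.
Bracket: H₀ sin φ sin δ + cos φ cos δ sin H₀ = 1.1589×-0.85264×0.23828 + 0.52250×0.97120×0.91635 = -0.235450 + 0.465004 = 0.229554.
Q̄ = (S₀/π) × [bracket] = (1361/π) × 0.229554 = 99.447 W/m².
— Configuration B (φ=-20.6°):
Solar longitude: λ_s = 360° × (167 − 80)/365.25 = 85.749°.
sin δ = sin 23.44° × sin 85.749° = 0.39669, so δ = +23.372°.
cos H₀ = −tan(-20.6°) tan(+23.372°) = 0.1624, H₀ = 1.4076 rad.
Bracket: H₀ sin φ sin δ + cos φ cos δ sin H₀ = 1.4076×-0.35184×0.39669 + 0.93606×0.91795×0.98672 = -0.196461 + 0.847845 = 0.651384.
Q̄ = (S₀/π) × [bracket] = (1361/π) × 0.651384 = 282.19 W/m².
Ratio Q̄_A / Q̄_B = 99.447 / 282.19 = 0.3524.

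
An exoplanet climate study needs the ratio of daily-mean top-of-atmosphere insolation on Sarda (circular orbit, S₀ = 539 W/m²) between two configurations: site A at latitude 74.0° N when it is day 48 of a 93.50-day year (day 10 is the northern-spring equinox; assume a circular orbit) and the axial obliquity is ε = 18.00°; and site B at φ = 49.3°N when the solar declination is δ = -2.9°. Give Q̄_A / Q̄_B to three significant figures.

Q̄_A / Q̄_B ≈ 0.983

— Configuration A (φ=+74.0°):
Solar longitude: λ_s = 360° × (48 − 10)/93.50 = 146.310°.
sin δ = sin 18.00° × sin 146.310° = 0.17141, so δ = +9.870°.
cos H₀ = −tan(+74.0°) tan(+9.870°) = -0.6068, H₀ = 2.2228 rad.
Bracket: H₀ sin φ sin δ + cos φ cos δ sin H₀ = 2.2228×0.96126×0.17141 + 0.27564×0.98520×0.79488 = 0.366250 + 0.215858 = 0.582108.
Q̄ = (S₀/π) × [bracket] = (539/π) × 0.582108 = 99.872 W/m².
— Configuration B (φ=+49.3°):
cos H₀ = −tan(+49.3°) tan(-2.900°) = 0.0589, H₀ = 1.5119 rad.
Bracket: H₀ sin φ sin δ + cos φ cos δ sin H₀ = 1.5119×0.75813×-0.05059 + 0.65210×0.99872×0.99826 = -0.057987 + 0.650132 = 0.592145.
Q̄ = (S₀/π) × [bracket] = (539/π) × 0.592145 = 101.59 W/m².
Ratio Q̄_A / Q̄_B = 99.872 / 101.59 = 0.9831.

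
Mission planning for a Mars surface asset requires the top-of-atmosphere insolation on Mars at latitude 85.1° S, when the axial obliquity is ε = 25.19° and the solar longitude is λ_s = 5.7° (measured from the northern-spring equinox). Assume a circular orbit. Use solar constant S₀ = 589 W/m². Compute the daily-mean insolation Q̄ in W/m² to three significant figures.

Q̄ ≈ 5.59 W/m²

Solar declination: sin δ = sin ε · sin λ_s = sin 25.19° × sin 5.7° = 0.04227, so δ = +2.423°.
cos H₀ = −tan(-85.1°) tan(+2.423°) = 0.4935, H₀ = 1.0547 rad.
Bracket: H₀ sin φ sin δ + cos φ cos δ sin H₀ = 1.0547×-0.99635×0.04227 + 0.08542×0.99911×0.86973 = -0.044419 + 0.074226 = 0.029807.
Q̄ = (S₀/π) × [bracket] = (589/π) × 0.029807 = 5.588 W/m².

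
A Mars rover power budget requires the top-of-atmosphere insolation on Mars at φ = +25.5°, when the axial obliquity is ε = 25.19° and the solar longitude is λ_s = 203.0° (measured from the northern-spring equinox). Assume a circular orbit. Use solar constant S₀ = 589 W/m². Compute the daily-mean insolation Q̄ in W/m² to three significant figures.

Q̄ ≈ 146 W/m²

Solar declination: sin δ = sin ε · sin λ_s = sin 25.19° × sin 203.0° = -0.16630, so δ = -9.573°.
cos H₀ = −tan(+25.5°) tan(-9.573°) = 0.0804, H₀ = 1.4903 rad.
Bracket: H₀ sin φ sin δ + cos φ cos δ sin H₀ = 1.4903×0.43051×-0.16630 + 0.90259×0.98607×0.99676 = -0.106696 + 0.887133 = 0.780437.
Q̄ = (S₀/π) × [bracket] = (589/π) × 0.780437 = 146.3 W/m².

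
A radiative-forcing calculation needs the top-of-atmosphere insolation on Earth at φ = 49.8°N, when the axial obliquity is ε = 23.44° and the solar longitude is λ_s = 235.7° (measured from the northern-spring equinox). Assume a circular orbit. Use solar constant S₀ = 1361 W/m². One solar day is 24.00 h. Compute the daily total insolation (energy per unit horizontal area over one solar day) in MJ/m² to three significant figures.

Solar declination: sin δ = sin ε · sin λ_s = sin 23.44° × sin 235.7° = -0.32861, so δ = -19.185°.
cos H₀ = −tan(+49.8°) tan(-19.185°) = 0.4117, H₀ = 1.1464 rad.
Bracket: H₀ sin φ sin δ + cos φ cos δ sin H₀ = 1.1464×0.76380×-0.32861 + 0.64546×0.94446×0.91131 = -0.287738 + 0.555545 = 0.267807.
Q̄ = (S₀/π) × [bracket] = (1361/π) × 0.267807 = 116.02 W/m².
Daily total = Q̄ × 24.00 h × 3600 s/h = 116.02 × 24.00 × 3600 / 10⁶ = 10.02 MJ/m².

10.0 MJ/m²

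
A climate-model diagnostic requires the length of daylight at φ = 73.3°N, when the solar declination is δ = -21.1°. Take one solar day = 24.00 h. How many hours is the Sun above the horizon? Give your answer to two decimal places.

cos H₀ = −tan φ · tan δ = 1.2862 ≥ 1, so the Sun never rises (polar night) and H₀ = 0.
Daylight = 2H₀/(2π) × 24.00 h = (0.0000/π) × 24.00 = 0.00 h.

0.00 h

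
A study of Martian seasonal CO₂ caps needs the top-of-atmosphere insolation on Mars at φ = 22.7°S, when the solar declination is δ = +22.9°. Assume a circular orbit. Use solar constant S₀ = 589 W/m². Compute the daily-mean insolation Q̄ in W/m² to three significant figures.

cos H₀ = −tan(-22.7°) tan(+22.900°) = 0.1767, H₀ = 1.3932 rad.
Bracket: H₀ sin φ sin δ + cos φ cos δ sin H₀ = 1.3932×-0.38591×0.38912 + 0.92254×0.92119×0.98426 = -0.209210 + 0.836458 = 0.627248.
Q̄ = (S₀/π) × [bracket] = (589/π) × 0.627248 = 117.6 W/m².

Q̄ ≈ 118 W/m²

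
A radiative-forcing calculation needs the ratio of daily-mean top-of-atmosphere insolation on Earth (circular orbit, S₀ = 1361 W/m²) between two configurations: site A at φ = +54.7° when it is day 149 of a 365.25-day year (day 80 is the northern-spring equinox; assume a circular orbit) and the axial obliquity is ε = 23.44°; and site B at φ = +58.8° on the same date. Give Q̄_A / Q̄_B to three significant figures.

Q̄_A / Q̄_B ≈ 1.01

— Configuration A (φ=+54.7°):
Solar longitude: λ_s = 360° × (149 − 80)/365.25 = 68.008°.
sin δ = sin 23.44° × sin 68.008° = 0.36884, so δ = +21.644°.
cos H₀ = −tan(+54.7°) tan(+21.644°) = -0.5605, H₀ = 2.1657 rad.
Bracket: H₀ sin φ sin δ + cos φ cos δ sin H₀ = 2.1657×0.81614×0.36884 + 0.57786×0.92949×0.82819 = 0.651930 + 0.444833 = 1.096763.
Q̄ = (S₀/π) × [bracket] = (1361/π) × 1.096763 = 475.14 W/m².
— Configuration B (φ=+58.8°):
cos H₀ = −tan(+58.8°) tan(+21.644°) = -0.6552, H₀ = 2.2853 rad.
Bracket: H₀ sin φ sin δ + cos φ cos δ sin H₀ = 2.2853×0.85536×0.36884 + 0.51803×0.92949×0.75543 = 0.720992 + 0.363742 = 1.084734.
Q̄ = (S₀/π) × [bracket] = (1361/π) × 1.084734 = 469.93 W/m².
Ratio Q̄_A / Q̄_B = 475.14 / 469.93 = 1.011.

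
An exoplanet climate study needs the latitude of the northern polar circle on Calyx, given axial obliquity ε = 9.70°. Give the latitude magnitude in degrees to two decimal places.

The polar circle is the lowest latitude that experiences at least one full rotation of continuous daylight at the northern-summer solstice; it lies at |φ| = 90° − ε = 90° − 9.70° = 80.30°.

80.30°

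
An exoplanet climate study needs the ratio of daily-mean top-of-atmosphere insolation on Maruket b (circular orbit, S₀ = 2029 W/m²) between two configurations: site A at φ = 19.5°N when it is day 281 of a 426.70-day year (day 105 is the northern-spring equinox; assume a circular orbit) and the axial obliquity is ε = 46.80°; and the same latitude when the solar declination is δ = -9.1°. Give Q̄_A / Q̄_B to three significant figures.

Q̄_A / Q̄_B ≈ 1.27

— Configuration A (φ=+19.5°):
Solar longitude: λ_s = 360° × (281 − 105)/426.70 = 148.488°.
sin δ = sin 46.80° × sin 148.488° = 0.38101, so δ = +22.396°.
cos H₀ = −tan(+19.5°) tan(+22.396°) = -0.1459, H₀ = 1.7172 rad.
Bracket: H₀ sin φ sin δ + cos φ cos δ sin H₀ = 1.7172×0.33381×0.38101 + 0.94264×0.92457×0.98929 = 0.218402 + 0.862203 = 1.080605.
Q̄ = (S₀/π) × [bracket] = (2029/π) × 1.080605 = 697.91 W/m².
— Configuration B (φ=+19.5°):
cos H₀ = −tan(+19.5°) tan(-9.100°) = 0.0567, H₀ = 1.5140 rad.
Bracket: H₀ sin φ sin δ + cos φ cos δ sin H₀ = 1.5140×0.33381×-0.15816 + 0.94264×0.98741×0.99839 = -0.079932 + 0.929274 = 0.849342.
Q̄ = (S₀/π) × [bracket] = (2029/π) × 0.849342 = 548.55 W/m².
Ratio Q̄_A / Q̄_B = 697.91 / 548.55 = 1.272.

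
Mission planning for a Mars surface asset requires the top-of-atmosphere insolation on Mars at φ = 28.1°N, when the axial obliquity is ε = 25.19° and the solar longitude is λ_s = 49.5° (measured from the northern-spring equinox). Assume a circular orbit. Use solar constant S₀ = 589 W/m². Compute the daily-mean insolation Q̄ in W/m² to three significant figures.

Q̄ ≈ 204 W/m²

Solar declination: sin δ = sin ε · sin λ_s = sin 25.19° × sin 49.5° = 0.32365, so δ = +18.884°.
cos H₀ = −tan(+28.1°) tan(+18.884°) = -0.1826, H₀ = 1.7545 rad.
Bracket: H₀ sin φ sin δ + cos φ cos δ sin H₀ = 1.7545×0.47101×0.32365 + 0.88213×0.94618×0.98318 = 0.267460 + 0.820615 = 1.088075.
Q̄ = (S₀/π) × [bracket] = (589/π) × 1.088075 = 204.0 W/m².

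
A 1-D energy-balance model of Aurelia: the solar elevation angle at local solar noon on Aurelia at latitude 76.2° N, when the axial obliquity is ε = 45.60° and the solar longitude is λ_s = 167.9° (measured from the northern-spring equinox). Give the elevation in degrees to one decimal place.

Solar declination: sin δ = sin ε · sin λ_s = sin 45.60° × sin 167.9° = 0.14977, so δ = +8.613°.
At local noon the hour angle is zero, so the zenith angle equals |φ − δ| = |+76.2° − (+8.613°)| = 67.587°.
Elevation = 90° − 67.587° = 22.4°.

22.4°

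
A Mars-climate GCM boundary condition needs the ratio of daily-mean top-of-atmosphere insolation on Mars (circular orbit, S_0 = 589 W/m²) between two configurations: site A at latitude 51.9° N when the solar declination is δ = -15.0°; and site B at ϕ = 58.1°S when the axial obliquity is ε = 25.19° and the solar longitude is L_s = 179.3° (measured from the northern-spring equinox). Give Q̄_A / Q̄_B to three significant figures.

— Configuration A (ϕ=+51.9°):
cos h₀ = −tan(+51.9°) tan(-15.000°) = 0.3417, h₀ = 1.2220 rad.
Bracket: h₀ sin ϕ sin δ + cos ϕ cos δ sin h₀ = 1.2220×0.78694×-0.25882 + 0.61704×0.96593×0.93980 = -0.248892 + 0.560137 = 0.311245.
Q̄ = (S_0/π) × [bracket] = (589/π) × 0.311245 = 58.354 W/m².
— Configuration B (ϕ=-58.1°):
Solar declination: sin δ = sin ε · sin L_s = sin 25.19° × sin 179.3° = 0.00520, so δ = +0.298°.
cos h₀ = −tan(-58.1°) tan(+0.298°) = 0.0084, h₀ = 1.5624 rad.
Bracket: h₀ sin ϕ sin δ + cos ϕ cos δ sin h₀ = 1.5624×-0.84897×0.00520 + 0.52844×0.99999×0.99997 = -0.006897 + 0.528419 = 0.521522.
Q̄ = (S_0/π) × [bracket] = (589/π) × 0.521522 = 97.777 W/m².
Ratio Q̄_A / Q̄_B = 58.354 / 97.777 = 0.5968.

Q̄_A / Q̄_B ≈ 0.597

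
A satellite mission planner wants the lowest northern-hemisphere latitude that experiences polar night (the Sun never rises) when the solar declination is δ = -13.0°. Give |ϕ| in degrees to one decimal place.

|ϕ| = 77.0°

Polar night requires cos h₀ = −tan ϕ tan δ ≥ 1, i.e. tan ϕ tan δ ≤ −1.
The boundary is |tan ϕ| · |tan δ| = 1, so |ϕ| = 90° − |δ| = 90° − 13.0° = 77.0° in the northern hemisphere.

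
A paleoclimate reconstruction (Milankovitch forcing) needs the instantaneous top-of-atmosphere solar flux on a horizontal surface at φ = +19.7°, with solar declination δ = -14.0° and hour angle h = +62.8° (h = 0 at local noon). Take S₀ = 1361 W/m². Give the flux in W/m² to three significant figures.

457 W/m²

cos θ_z = sin φ sin δ + cos φ cos δ cos h = -0.081551 + 0.417561 = 0.336010.
Flux = S₀ · cos θ_z = 1361 × 0.336010 = 457.3 W/m².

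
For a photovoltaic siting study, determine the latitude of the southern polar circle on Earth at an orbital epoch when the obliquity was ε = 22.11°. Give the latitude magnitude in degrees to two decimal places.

67.89°

The polar circle is the lowest latitude that experiences at least one full rotation of continuous darkness at the northern-summer solstice; it lies at |φ| = 90° − ε = 90° − 22.11° = 67.89°.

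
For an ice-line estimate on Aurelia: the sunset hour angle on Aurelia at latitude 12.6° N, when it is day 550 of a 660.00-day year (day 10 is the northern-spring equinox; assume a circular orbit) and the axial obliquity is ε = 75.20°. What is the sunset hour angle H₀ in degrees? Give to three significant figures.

H₀ = 65.6°

Solar longitude: λ_s = 360° × (550 − 10)/660.00 = 294.545°.
sin δ = sin 75.20° × sin 294.545° = -0.87945, so δ = -61.577°.
cos H₀ = −tan φ · tan δ = −tan(+12.6°) × tan(-61.577°) = 0.4130, so H₀ = 1.1451 rad = 65.61°.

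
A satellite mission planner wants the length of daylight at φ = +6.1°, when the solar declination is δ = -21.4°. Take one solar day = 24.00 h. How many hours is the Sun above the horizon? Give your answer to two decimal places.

11.68 h

cos H₀ = −tan φ · tan δ = −tan(+6.1°) × tan(-21.400°) = 0.0419, so H₀ = 1.5289 rad = 87.60°.
Daylight = 2H₀/(2π) × 24.00 h = (1.5289/π) × 24.00 = 11.68 h.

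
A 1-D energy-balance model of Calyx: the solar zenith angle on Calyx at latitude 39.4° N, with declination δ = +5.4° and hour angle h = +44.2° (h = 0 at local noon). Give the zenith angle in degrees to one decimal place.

cos θ_z = sin φ sin δ + cos φ cos δ cos h = 0.059733 + 0.551522 = 0.611255.
θ_z = arccos(0.611255) = 52.3°.

θ_z = 52.3°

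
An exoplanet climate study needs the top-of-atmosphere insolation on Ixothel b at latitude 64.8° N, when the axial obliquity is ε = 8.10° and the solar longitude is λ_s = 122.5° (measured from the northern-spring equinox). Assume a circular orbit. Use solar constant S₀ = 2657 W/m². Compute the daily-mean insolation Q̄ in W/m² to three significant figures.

Q̄ ≈ 512 W/m²

Solar declination: sin δ = sin ε · sin λ_s = sin 8.10° × sin 122.5° = 0.11883, so δ = +6.825°.
cos H₀ = −tan(+64.8°) tan(+6.825°) = -0.2543, H₀ = 1.8280 rad.
Bracket: H₀ sin φ sin δ + cos φ cos δ sin H₀ = 1.8280×0.90483×0.11883 + 0.42578×0.99291×0.96712 = 0.196548 + 0.408861 = 0.605409.
Q̄ = (S₀/π) × [bracket] = (2657/π) × 0.605409 = 512.0 W/m².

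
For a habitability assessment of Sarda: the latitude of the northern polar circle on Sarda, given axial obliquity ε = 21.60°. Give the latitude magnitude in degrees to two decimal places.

The polar circle is the lowest latitude that experiences at least one full rotation of continuous daylight at the northern-summer solstice; it lies at |φ| = 90° − ε = 90° − 21.60° = 68.40°.

68.40°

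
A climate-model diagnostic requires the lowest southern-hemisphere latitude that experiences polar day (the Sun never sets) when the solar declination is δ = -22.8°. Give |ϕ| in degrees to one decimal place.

Polar day requires cos h₀ = −tan ϕ tan δ ≤ −1, i.e. tan ϕ tan δ ≥ 1.
The boundary is |tan ϕ| · |tan δ| = 1, so |ϕ| = 90° − |δ| = 90° − 22.8° = 67.2° in the southern hemisphere.

|ϕ| = 67.2°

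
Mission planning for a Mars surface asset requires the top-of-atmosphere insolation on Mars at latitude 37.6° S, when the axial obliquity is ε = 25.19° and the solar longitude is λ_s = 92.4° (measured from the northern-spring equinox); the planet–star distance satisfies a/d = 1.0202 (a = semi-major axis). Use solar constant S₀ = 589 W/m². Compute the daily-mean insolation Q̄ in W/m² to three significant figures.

Solar declination: sin δ = sin ε · sin λ_s = sin 25.19° × sin 92.4° = 0.42525, so δ = +25.166°.
cos H₀ = −tan(-37.6°) tan(+25.166°) = 0.3618, H₀ = 1.2006 rad.
Bracket: H₀ sin φ sin δ + cos φ cos δ sin H₀ = 1.2006×-0.61015×0.42525 + 0.79229×0.90508×0.93224 = -0.311515 + 0.668496 = 0.356981.
Inverse-square distance factor (a/d)² = 1.0202² = 1.040808.
Q̄ = (S₀/π) × 1.040808 × [bracket] = (589/π) × 1.040808 × 0.356981 = 69.66 W/m².

Q̄ ≈ 69.7 W/m²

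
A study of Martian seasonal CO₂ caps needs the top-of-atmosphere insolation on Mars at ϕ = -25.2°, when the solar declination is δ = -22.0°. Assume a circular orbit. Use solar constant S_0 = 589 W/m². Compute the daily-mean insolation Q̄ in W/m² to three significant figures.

Q̄ ≈ 207 W/m²

cos h₀ = −tan(-25.2°) tan(-22.000°) = -0.1901, h₀ = 1.7621 rad.
Bracket: h₀ sin ϕ sin δ + cos ϕ cos δ sin h₀ = 1.7621×-0.42578×-0.37461 + 0.90483×0.92718×0.98176 = 0.281057 + 0.823638 = 1.104695.
Q̄ = (S_0/π) × [bracket] = (589/π) × 1.104695 = 207.1 W/m².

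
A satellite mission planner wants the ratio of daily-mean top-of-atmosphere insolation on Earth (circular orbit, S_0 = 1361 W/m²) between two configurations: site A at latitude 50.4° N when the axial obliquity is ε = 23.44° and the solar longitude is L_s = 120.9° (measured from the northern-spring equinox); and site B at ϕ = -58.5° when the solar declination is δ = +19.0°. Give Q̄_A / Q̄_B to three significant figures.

Q̄_A / Q̄_B ≈ 7.75

— Configuration A (ϕ=+50.4°):
Solar declination: sin δ = sin ε · sin L_s = sin 23.44° × sin 120.9° = 0.34133, so δ = +19.958°.
cos h₀ = −tan(+50.4°) tan(+19.958°) = -0.4390, h₀ = 2.0252 rad.
Bracket: h₀ sin ϕ sin δ + cos ϕ cos δ sin h₀ = 2.0252×0.77051×0.34133 + 0.63742×0.93994×0.89851 = 0.532624 + 0.538330 = 1.070954.
Q̄ = (S_0/π) × [bracket] = (1361/π) × 1.070954 = 463.96 W/m².
— Configuration B (ϕ=-58.5°):
cos h₀ = −tan(-58.5°) tan(+19.000°) = 0.5619, h₀ = 0.9741 rad.
Bracket: h₀ sin ϕ sin δ + cos ϕ cos δ sin h₀ = 0.9741×-0.85264×0.32557 + 0.52250×0.94552×0.82721 = -0.270404 + 0.408670 = 0.138266.
Q̄ = (S_0/π) × [bracket] = (1361/π) × 0.138266 = 59.900 W/m².
Ratio Q̄_A / Q̄_B = 463.96 / 59.900 = 7.746.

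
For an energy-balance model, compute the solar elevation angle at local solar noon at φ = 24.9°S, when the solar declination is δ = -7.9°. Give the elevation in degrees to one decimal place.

At local noon the hour angle is zero, so the zenith angle equals |φ − δ| = |-24.9° − (-7.900°)| = 17.000°.
Elevation = 90° − 17.000° = 73.0°.

73.0°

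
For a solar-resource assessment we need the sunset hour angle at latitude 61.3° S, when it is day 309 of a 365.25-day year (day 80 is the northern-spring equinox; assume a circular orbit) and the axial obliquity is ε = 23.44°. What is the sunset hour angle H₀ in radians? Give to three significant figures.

Solar longitude: λ_s = 360° × (309 − 80)/365.25 = 225.708°.
sin δ = sin 23.44° × sin 225.708° = -0.28474, so δ = -16.543°.
cos H₀ = −tan φ · tan δ = −tan(-61.3°) × tan(-16.543°) = -0.5425, so H₀ = 2.1443 rad = 122.86°.

H₀ = 2.14 rad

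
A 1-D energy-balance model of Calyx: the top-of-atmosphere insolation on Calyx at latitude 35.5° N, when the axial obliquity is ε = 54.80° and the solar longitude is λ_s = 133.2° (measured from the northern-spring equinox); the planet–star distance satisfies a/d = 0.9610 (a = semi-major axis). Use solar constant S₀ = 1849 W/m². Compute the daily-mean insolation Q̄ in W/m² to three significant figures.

Solar declination: sin δ = sin ε · sin λ_s = sin 54.80° × sin 133.2° = 0.59567, so δ = +36.561°.
cos H₀ = −tan(+35.5°) tan(+36.561°) = -0.5290, H₀ = 2.1282 rad.
Bracket: H₀ sin φ sin δ + cos φ cos δ sin H₀ = 2.1282×0.58070×0.59567 + 0.81412×0.80323×0.84864 = 0.736156 + 0.554947 = 1.291103.
Inverse-square distance factor (a/d)² = 0.9610² = 0.923521.
Q̄ = (S₀/π) × 0.923521 × [bracket] = (1849/π) × 0.923521 × 1.291103 = 701.8 W/m².

Q̄ ≈ 702 W/m²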